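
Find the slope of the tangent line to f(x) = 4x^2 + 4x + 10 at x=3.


The slope of the tangent line equals f'(x) at the point.
f(x) = 4x^2 + 4x + 10
f'(x) = 8x + 4
At x = 3:
f'(3) = 8 * 3 + 4
= 24 + 4
= 28

28


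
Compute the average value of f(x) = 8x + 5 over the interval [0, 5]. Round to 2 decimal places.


Average value = 1/(b-a) * integral from a to b of f(x) dx
First compute the integral of 8x + 5:
F(x) = 4x^2 + 5x
F(5) = 4 * 25 + 5 * 5 = 125
F(0) = 4 * 0 + 5 * 0 = 0
Integral = 125 - 0 = 125
Average = 125 / (5 - 0) = 125 / 5
= 25 = 25.00

25.00


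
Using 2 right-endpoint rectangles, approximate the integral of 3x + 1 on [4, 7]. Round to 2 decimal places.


Right Riemann sum uses right endpoints of each subinterval.
Interval: [4, 7], n = 2
dx = (7 - 4) / 2 = 3/2
Right endpoints: [11/2, 7]
f values: [35/2, 22]
Sum = dx * (sum of f values)
= 3/2 * 79/2
= 237/4 = 59.25

59.25


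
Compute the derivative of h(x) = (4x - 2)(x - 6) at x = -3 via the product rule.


Let u(x) = 4x - 2 and v(x) = x - 6
u'(x) = 4
v'(x) = 1
Product rule: h'(x) = u'(x)*v(x) + u(x)*v'(x)
= 4 * (x - 6) + (4x - 2) * 1
At x = -3:
u(-3) = 4 * (-3) - 2 = -14
v(-3) = 1 * (-3) - 6 = -9
h'(-3) = 4 * (-9) + (-14) * 1
= -36 - 14
= -50

-50


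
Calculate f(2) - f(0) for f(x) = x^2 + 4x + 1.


Net change = f(b) - f(a)
f(x) = x^2 + 4x + 1
Compute f(2):
f(2) = 1 * 2^2 + 4 * 2 + 1
= 4 + 8 + 1
= 13
Compute f(0):
f(0) = 1 * 0^2 + 4 * 0 + 1
= 0 + 0 + 1
= 1
Net change = 13 - 1 = 12

12


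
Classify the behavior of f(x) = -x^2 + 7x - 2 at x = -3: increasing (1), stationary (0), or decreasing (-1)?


Compute f'(x) to determine behavior:
f'(x) = -2x + 7
f'(-3) = -2 * (-3) + 7
= 6 + 7
= 13
Since f'(-3) > 0, the function is increasing (1)

1


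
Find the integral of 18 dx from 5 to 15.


The integral of a constant k over [a, b] equals k * (b - a).
integral from 5 to 15 of 18 dx
= 18 * (15 - 5)
= 18 * 10
= 180

180


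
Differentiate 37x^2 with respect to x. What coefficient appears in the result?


We apply the power rule: d/dx [ax^n] = a*n * x^(n-1)
d/dx [37x^2]
= 37 * 2 * x^(2-1)
= 74x
The coefficient is 74

74


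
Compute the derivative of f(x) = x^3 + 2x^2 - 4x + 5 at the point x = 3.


Differentiate f(x) = x^3 + 2x^2 - 4x + 5 term by term:
f'(x) = 3x^2 + 4x - 4
Substitute x = 3:
f'(3) = 3 * 3^2 + 4 * 3 - 4
= 27 + 12 - 4
= 35

35


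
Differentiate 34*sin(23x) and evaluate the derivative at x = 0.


Apply the chain rule to differentiate 34*sin(23x):
d/dx [34*sin(23x)]
= 34 * cos(23x) * d/dx(23x)
= 34 * 23 * cos(23x)
= 782 * cos(23x)
Evaluate at x = 0:
= 782 * cos(0)
= 782 * 1
= 782

782


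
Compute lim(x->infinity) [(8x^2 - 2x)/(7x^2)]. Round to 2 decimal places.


For limits at infinity with equal-degree polynomials,
we compare leading coefficients.
Numerator leading term: 8x^2
Denominator leading term: 7x^2
Divide both by x^2:
lim = (8 - 2/x) / (7)
As x -> infinity, the 1/x and 1/x^2 terms vanish:
= 8/7 ≈ 1.14

1.14


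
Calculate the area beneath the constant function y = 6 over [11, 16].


The area under a constant function y = 6 is a rectangle.
Width = 16 - 11 = 5
Height = 6
Area = width * height
= 5 * 6
= 30

30


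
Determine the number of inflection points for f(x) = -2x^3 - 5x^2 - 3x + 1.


Inflection points occur where f''(x) = 0 and concavity changes.
f(x) = -2x^3 - 5x^2 - 3x + 1
f'(x) = -6x^2 - 10x - 3
f''(x) = -12x - 10
Set f''(x) = 0:
-12x - 10 = 0
x = 10 / (-12) = -5/6
Since f''(x) is linear (degree 1), it changes sign at this point.
Therefore there is exactly 1 inflection point.

1


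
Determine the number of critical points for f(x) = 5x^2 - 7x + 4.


Find where f'(x) = 0:
f'(x) = 10x - 7
Set f'(x) = 0:
10x - 7 = 0
x = 7 / 10 = 7/10
This is a linear equation in x, so there is exactly one solution.
Number of critical points: 1

1


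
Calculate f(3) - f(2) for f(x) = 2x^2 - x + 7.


Net change = f(b) - f(a)
f(x) = 2x^2 - x + 7
Compute f(3):
f(3) = 2 * 3^2 - 1 * 3 + 7
= 18 - 3 + 7
= 22
Compute f(2):
f(2) = 2 * 2^2 - 1 * 2 + 7
= 8 - 2 + 7
= 13
Net change = 22 - 13 = 9

9


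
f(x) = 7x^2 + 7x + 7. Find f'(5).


Differentiate term by term using power and sum rules:
f(x) = 7x^2 + 7x + 7
f'(x) = 14x + 7
Substitute x = 5:
f'(5) = 14 * 5 + 7
= 70 + 7
= 77

77


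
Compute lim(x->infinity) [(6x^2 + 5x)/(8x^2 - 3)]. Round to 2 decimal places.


For limits at infinity with equal-degree polynomials,
we compare leading coefficients.
Numerator leading term: 6x^2
Denominator leading term: 8x^2
Divide both by x^2:
lim = (6 + 5/x) / (8 - 3/x^2)
As x -> infinity, the 1/x and 1/x^2 terms vanish:
= 6/8 = 3/4 = 0.75

0.75


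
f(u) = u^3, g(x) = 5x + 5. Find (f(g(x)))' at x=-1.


Using the chain rule: (f(g(x)))' = f'(g(x)) * g'(x)
First, find g(-1):
g(-1) = 5 * (-1) + 5 = 0
Next, f'(u) = 3u^2
And g'(x) = 5
So f'(g(-1)) * g'(-1)
= 3 * 0^2 * 5
= 3 * 0 * 5
= 0

0


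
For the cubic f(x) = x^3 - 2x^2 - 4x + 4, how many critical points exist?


Find where f'(x) = 0:
f(x) = x^3 - 2x^2 - 4x + 4
f'(x) = 3x^2 - 4x - 4
This is a quadratic in x. Use the discriminant to count real roots.
Discriminant = (-4)^2 - 4 * 3 * (-4)
= 16 - (-48)
= 64
Since discriminant > 0, f'(x) = 0 has 2 real solutions.
Number of critical points: 2

2


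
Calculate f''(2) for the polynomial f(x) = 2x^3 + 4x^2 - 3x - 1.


First derivative:
f'(x) = 6x^2 + 8x - 3
Second derivative:
f''(x) = 12x + 8
Substitute x = 2:
f''(2) = 12 * 2 + 8
= 24 + 8
= 32

32


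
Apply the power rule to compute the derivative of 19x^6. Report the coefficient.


We apply the power rule: d/dx [ax^n] = a*n * x^(n-1)
d/dx [19x^6]
= 19 * 6 * x^(6-1)
= 114x^5
The coefficient is 114

114


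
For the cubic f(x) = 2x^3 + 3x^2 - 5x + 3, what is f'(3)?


Differentiate f(x) = 2x^3 + 3x^2 - 5x + 3 term by term:
f'(x) = 6x^2 + 6x - 5
Substitute x = 3:
f'(3) = 6 * 3^2 + 6 * 3 - 5
= 54 + 18 - 5
= 67

67


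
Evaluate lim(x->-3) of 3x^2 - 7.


Since polynomials are continuous, we use direct substitution.
lim(x->-3) of 3x^2 - 7
= 3 * (-3)^2 + 0 * (-3) - 7
= 27 + 0 - 7
= 20

20


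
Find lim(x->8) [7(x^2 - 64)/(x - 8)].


Direct substitution gives 0/0, so we factor the numerator.
Factor: 7(x^2 - 64) = 7 * (x - 8)(x + 8)
Cancel the common factor (x - 8):
7(x^2 - 64)/(x - 8) = 7 * (x + 8)
Now substitute x = 8:
= 7 * (8 + 8) = 112

112


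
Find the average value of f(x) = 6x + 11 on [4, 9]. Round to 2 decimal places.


Average value = 1/(b-a) * integral from a to b of f(x) dx
First compute the integral of 6x + 11:
F(x) = 3x^2 + 11x
F(9) = 3 * 81 + 11 * 9 = 342
F(4) = 3 * 16 + 11 * 4 = 92
Integral = 342 - 92 = 250
Average = 250 / (9 - 4) = 250 / 5
= 50 = 50.00

50.00


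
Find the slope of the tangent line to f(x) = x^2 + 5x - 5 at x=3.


The slope of the tangent line equals f'(x) at the point.
f(x) = x^2 + 5x - 5
f'(x) = 2x + 5
At x = 3:
f'(3) = 2 * 3 + 5
= 6 + 5
= 11

11


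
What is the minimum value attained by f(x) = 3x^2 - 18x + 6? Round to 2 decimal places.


For a quadratic f(x) = ax^2 + bx + c with a > 0, the minimum is at the vertex.
Vertex x-coordinate: x = -b/(2a)
x = -(-18) / (2 * 3)
x = 18/6 = 3
Substitute back to find the minimum value:
f(3) = 3 * 3^2 - 18 * 3 + 6
= 27 - 54 + 6
= -21 = -21.00

-21.00


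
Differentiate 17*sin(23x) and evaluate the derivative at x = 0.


Apply the chain rule to differentiate 17*sin(23x):
d/dx [17*sin(23x)]
= 17 * cos(23x) * d/dx(23x)
= 17 * 23 * cos(23x)
= 391 * cos(23x)
Evaluate at x = 0:
= 391 * cos(0)
= 391 * 1
= 391

391


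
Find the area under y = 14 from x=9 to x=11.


The area under a constant function y = 14 is a rectangle.
Width = 11 - 9 = 2
Height = 14
Area = width * height
= 2 * 14
= 28

28


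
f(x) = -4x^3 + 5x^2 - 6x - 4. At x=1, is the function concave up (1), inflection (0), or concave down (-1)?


Concavity is determined by the sign of f''(x).
f(x) = -4x^3 + 5x^2 - 6x - 4
f'(x) = -12x^2 + 10x - 6
f''(x) = -24x + 10
f''(1) = -24 * 1 + 10
= -24 + 10
= -14
Since f''(1) < 0, the function is concave down (-1)

-1


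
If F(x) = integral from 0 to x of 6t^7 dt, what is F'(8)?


By the Fundamental Theorem of Calculus (Part 1):
If F(x) = integral from 0 to x of f(t) dt, then F'(x) = f(x)
Here f(t) = 6t^7
So F'(x) = 6x^7
Evaluate at x = 8:
F'(8) = 6 * 8^7
= 6 * 2097152
= 12582912

12582912


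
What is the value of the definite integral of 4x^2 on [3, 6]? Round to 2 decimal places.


Find the antiderivative of 4x^2:
F(x) = 4/3 * x^3
Apply the Fundamental Theorem of Calculus:
F(6) - F(3)
= 4/3 * 6^3 - 4/3 * 3^3
= 4/3 * (216 - 27)
= 4/3 * 189
= 252 = 252.00

252.00


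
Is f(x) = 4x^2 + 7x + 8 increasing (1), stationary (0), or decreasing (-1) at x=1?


Compute f'(x) to determine behavior:
f'(x) = 8x + 7
f'(1) = 8 * 1 + 7
= 8 + 7
= 15
Since f'(1) > 0, the function is increasing (1)

1


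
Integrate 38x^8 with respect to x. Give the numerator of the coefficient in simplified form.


Apply the power rule for integration:
integral of ax^n dx = a/(n+1) * x^(n+1) + C
integral of 38x^8 dx
= 38/9 * x^9 + C
The coefficient in lowest terms is 38/9, and its numerator is 38

38


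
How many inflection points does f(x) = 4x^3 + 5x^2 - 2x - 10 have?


Inflection points occur where f''(x) = 0 and concavity changes.
f(x) = 4x^3 + 5x^2 - 2x - 10
f'(x) = 12x^2 + 10x - 2
f''(x) = 24x + 10
Set f''(x) = 0:
24x + 10 = 0
x = -10 / 24 = -5/12
Since f''(x) is linear (degree 1), it changes sign at this point.
Therefore there is exactly 1 inflection point.

1


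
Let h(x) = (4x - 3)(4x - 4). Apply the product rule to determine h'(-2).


Let u(x) = 4x - 3 and v(x) = 4x - 4
u'(x) = 4
v'(x) = 4
Product rule: h'(x) = u'(x)*v(x) + u(x)*v'(x)
= 4 * (4x - 4) + (4x - 3) * 4
At x = -2:
u(-2) = 4 * (-2) - 3 = -11
v(-2) = 4 * (-2) - 4 = -12
h'(-2) = 4 * (-12) + (-11) * 4
= -48 - 44
= -92

-92


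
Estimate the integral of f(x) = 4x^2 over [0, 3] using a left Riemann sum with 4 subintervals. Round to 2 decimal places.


Left Riemann sum uses left endpoints of each subinterval.
Interval: [0, 3], n = 4
dx = (3 - 0) / 4 = 3/4
Left endpoints: [0, 3/4, 3/2, 9/4]
f values: [0, 9/4, 9, 81/4]
Sum = dx * (sum of f values)
= 3/4 * 63/2
= 189/8 ≈ 23.63

23.63


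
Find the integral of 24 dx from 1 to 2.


The integral of a constant k over [a, b] equals k * (b - a).
integral from 1 to 2 of 24 dx
= 24 * (2 - 1)
= 24 * 1
= 24

24


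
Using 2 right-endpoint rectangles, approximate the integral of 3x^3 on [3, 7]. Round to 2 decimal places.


Right Riemann sum uses right endpoints of each subinterval.
Interval: [3, 7], n = 2
dx = (7 - 3) / 2 = 2
Right endpoints: [5, 7]
f values: [375, 1029]
Sum = dx * (sum of f values)
= 2 * 1404
= 2808 = 2808.00

2808.00


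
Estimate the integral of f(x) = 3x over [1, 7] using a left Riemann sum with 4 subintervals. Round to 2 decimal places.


Left Riemann sum uses left endpoints of each subinterval.
Interval: [1, 7], n = 4
dx = (7 - 1) / 4 = 3/2
Left endpoints: [1, 5/2, 4, 11/2]
f values: [3, 15/2, 12, 33/2]
Sum = dx * (sum of f values)
= 3/2 * 39
= 117/2 = 58.50

58.50


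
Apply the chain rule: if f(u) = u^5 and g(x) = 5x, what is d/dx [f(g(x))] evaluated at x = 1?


Using the chain rule: (f(g(x)))' = f'(g(x)) * g'(x)
First, find g(1):
g(1) = 5 * 1 + 0 = 5
Next, f'(u) = 5u^4
And g'(x) = 5
So f'(g(1)) * g'(1)
= 5 * 5^4 * 5
= 5 * 625 * 5
= 15625

15625


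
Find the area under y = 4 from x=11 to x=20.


The area under a constant function y = 4 is a rectangle.
Width = 20 - 11 = 9
Height = 4
Area = width * height
= 9 * 4
= 36

36


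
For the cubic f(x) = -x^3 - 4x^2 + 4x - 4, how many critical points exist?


Find where f'(x) = 0:
f(x) = -x^3 - 4x^2 + 4x - 4
f'(x) = -3x^2 - 8x + 4
This is a quadratic in x. Use the discriminant to count real roots.
Discriminant = (-8)^2 - 4 * (-3) * 4
= 64 - (-48)
= 112
Since discriminant > 0, f'(x) = 0 has 2 real solutions.
Number of critical points: 2

2


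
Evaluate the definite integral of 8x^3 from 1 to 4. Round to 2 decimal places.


Find the antiderivative of 8x^3:
F(x) = 8/4 * x^4
Apply the Fundamental Theorem of Calculus:
F(4) - F(1)
= 8/4 * 4^4 - 8/4 * 1^4
= 8/4 * (256 - 1)
= 8/4 * 255
= 510 = 510.00

510.00


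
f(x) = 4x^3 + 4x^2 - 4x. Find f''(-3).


First derivative:
f'(x) = 12x^2 + 8x - 4
Second derivative:
f''(x) = 24x + 8
Substitute x = -3:
f''(-3) = 24 * (-3) + 8
= -72 + 8
= -64

-64


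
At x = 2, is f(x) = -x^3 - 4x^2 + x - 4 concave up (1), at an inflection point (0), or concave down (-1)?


Concavity is determined by the sign of f''(x).
f(x) = -x^3 - 4x^2 + x - 4
f'(x) = -3x^2 - 8x + 1
f''(x) = -6x - 8
f''(2) = -6 * 2 - 8
= -12 - 8
= -20
Since f''(2) < 0, the function is concave down (-1)

-1


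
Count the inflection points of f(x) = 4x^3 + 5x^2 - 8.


Inflection points occur where f''(x) = 0 and concavity changes.
f(x) = 4x^3 + 5x^2 - 8
f'(x) = 12x^2 + 10x
f''(x) = 24x + 10
Set f''(x) = 0:
24x + 10 = 0
x = -10 / 24 = -5/12
Since f''(x) is linear (degree 1), it changes sign at this point.
Therefore there is exactly 1 inflection point.

1


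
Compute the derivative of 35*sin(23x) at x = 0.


Apply the chain rule to differentiate 35*sin(23x):
d/dx [35*sin(23x)]
= 35 * cos(23x) * d/dx(23x)
= 35 * 23 * cos(23x)
= 805 * cos(23x)
Evaluate at x = 0:
= 805 * cos(0)
= 805 * 1
= 805

805


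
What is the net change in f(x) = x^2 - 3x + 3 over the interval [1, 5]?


Net change = f(b) - f(a)
f(x) = x^2 - 3x + 3
Compute f(5):
f(5) = 1 * 5^2 - 3 * 5 + 3
= 25 - 15 + 3
= 13
Compute f(1):
f(1) = 1 * 1^2 - 3 * 1 + 3
= 1 - 3 + 3
= 1
Net change = 13 - 1 = 12

12


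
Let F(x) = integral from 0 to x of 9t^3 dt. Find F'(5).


By the Fundamental Theorem of Calculus (Part 1):
If F(x) = integral from 0 to x of f(t) dt, then F'(x) = f(x)
Here f(t) = 9t^3
So F'(x) = 9x^3
Evaluate at x = 5:
F'(5) = 9 * 5^3
= 9 * 125
= 1125

1125


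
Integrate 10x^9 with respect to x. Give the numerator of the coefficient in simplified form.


Apply the power rule for integration:
integral of ax^n dx = a/(n+1) * x^(n+1) + C
integral of 10x^9 dx
= 10/10 * x^10 + C
= 1 * x^10 + C
The coefficient in lowest terms is 1 = 1/1, so its numerator is 1

1


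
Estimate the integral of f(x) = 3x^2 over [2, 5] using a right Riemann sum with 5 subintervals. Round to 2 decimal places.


Right Riemann sum uses right endpoints of each subinterval.
Interval: [2, 5], n = 5
dx = (5 - 2) / 5 = 3/5
Right endpoints: [13/5, 16/5, 19/5, 22/5, 5]
f values: [507/25, 768/25, 1083/25, 1452/25, 75]
Sum = dx * (sum of f values)
= 3/5 * 1137/5
= 3411/25 = 136.44

136.44


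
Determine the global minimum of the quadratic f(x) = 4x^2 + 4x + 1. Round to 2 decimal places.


For a quadratic f(x) = ax^2 + bx + c with a > 0, the minimum is at the vertex.
Vertex x-coordinate: x = -b/(2a)
x = -(4) / (2 * 4)
x = -4/8 = -1/2
Substitute back to find the minimum value:
f(-1/2) = 4 * (-1/2)^2 + 4 * (-1/2) + 1
= 1 - 2 + 1
= 0 = 0.00

0.00


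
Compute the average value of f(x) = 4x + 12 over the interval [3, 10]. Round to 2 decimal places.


Average value = 1/(b-a) * integral from a to b of f(x) dx
First compute the integral of 4x + 12:
F(x) = 2x^2 + 12x
F(10) = 2 * 100 + 12 * 10 = 320
F(3) = 2 * 9 + 12 * 3 = 54
Integral = 320 - 54 = 266
Average = 266 / (10 - 3) = 266 / 7
= 38 = 38.00

38.00


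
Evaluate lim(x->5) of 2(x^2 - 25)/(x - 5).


Direct substitution gives 0/0, so we factor the numerator.
Factor: 2(x^2 - 25) = 2 * (x - 5)(x + 5)
Cancel the common factor (x - 5):
2(x^2 - 25)/(x - 5) = 2 * (x + 5)
Now substitute x = 5:
= 2 * (5 + 5) = 20

20


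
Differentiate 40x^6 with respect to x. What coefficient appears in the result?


We apply the power rule: d/dx [ax^n] = a*n * x^(n-1)
d/dx [40x^6]
= 40 * 6 * x^(6-1)
= 240x^5
The coefficient is 240

240


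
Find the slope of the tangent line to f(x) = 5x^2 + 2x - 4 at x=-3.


The slope of the tangent line equals f'(x) at the point.
f(x) = 5x^2 + 2x - 4
f'(x) = 10x + 2
At x = -3:
f'(-3) = 10 * (-3) + 2
= -30 + 2
= -28

-28


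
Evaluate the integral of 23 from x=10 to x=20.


The integral of a constant k over [a, b] equals k * (b - a).
integral from 10 to 20 of 23 dx
= 23 * (20 - 10)
= 23 * 10
= 230

230


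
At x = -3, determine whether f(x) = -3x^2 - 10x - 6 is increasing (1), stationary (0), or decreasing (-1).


Compute f'(x) to determine behavior:
f'(x) = -6x - 10
f'(-3) = -6 * (-3) - 10
= 18 - 10
= 8
Since f'(-3) > 0, the function is increasing (1)

1


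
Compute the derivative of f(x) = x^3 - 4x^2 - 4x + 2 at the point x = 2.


Differentiate f(x) = x^3 - 4x^2 - 4x + 2 term by term:
f'(x) = 3x^2 - 8x - 4
Substitute x = 2:
f'(2) = 3 * 2^2 - 8 * 2 - 4
= 12 - 16 - 4
= -8

-8


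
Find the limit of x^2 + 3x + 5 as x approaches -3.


Since polynomials are continuous, we use direct substitution.
lim(x->-3) of x^2 + 3x + 5
= 1 * (-3)^2 + 3 * (-3) + 5
= 9 - 9 + 5
= 5

5


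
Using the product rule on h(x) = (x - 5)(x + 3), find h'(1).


Let u(x) = x - 5 and v(x) = x + 3
u'(x) = 1
v'(x) = 1
Product rule: h'(x) = u'(x)*v(x) + u(x)*v'(x)
= 1 * (x + 3) + (x - 5) * 1
At x = 1:
u(1) = 1 * 1 - 5 = -4
v(1) = 1 * 1 + 3 = 4
h'(1) = 1 * 4 + (-4) * 1
= 4 - 4
= 0

0


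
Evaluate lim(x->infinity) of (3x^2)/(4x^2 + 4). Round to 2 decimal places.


For limits at infinity with equal-degree polynomials,
we compare leading coefficients.
Numerator leading term: 3x^2
Denominator leading term: 4x^2
Divide both by x^2:
lim = (3) / (4 + 4/x^2)
As x -> infinity, the 1/x and 1/x^2 terms vanish:
= 3/4 = 0.75

0.75


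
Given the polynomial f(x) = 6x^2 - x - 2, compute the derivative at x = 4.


Differentiate term by term using power and sum rules:
f(x) = 6x^2 - x - 2
f'(x) = 12x - 1
Substitute x = 4:
f'(4) = 12 * 4 - 1
= 48 - 1
= 47

47


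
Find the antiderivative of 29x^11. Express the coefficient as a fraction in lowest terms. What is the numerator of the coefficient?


Apply the power rule for integration:
integral of ax^n dx = a/(n+1) * x^(n+1) + C
integral of 29x^11 dx
= 29/12 * x^12 + C
The coefficient in lowest terms is 29/12, and its numerator is 29

29


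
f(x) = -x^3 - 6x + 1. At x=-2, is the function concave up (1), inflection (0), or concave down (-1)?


Concavity is determined by the sign of f''(x).
f(x) = -x^3 - 6x + 1
f'(x) = -3x^2 - 6
f''(x) = -6x
f''(-2) = -6 * (-2) + 0
= 12 + 0
= 12
Since f''(-2) > 0, the function is concave up (1)

1


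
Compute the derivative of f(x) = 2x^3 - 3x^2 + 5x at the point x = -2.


Differentiate f(x) = 2x^3 - 3x^2 + 5x term by term:
f'(x) = 6x^2 - 6x + 5
Substitute x = -2:
f'(-2) = 6 * (-2)^2 - 6 * (-2) + 5
= 24 + 12 + 5
= 41

41


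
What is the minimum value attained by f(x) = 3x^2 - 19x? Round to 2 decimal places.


For a quadratic f(x) = ax^2 + bx + c with a > 0, the minimum is at the vertex.
Vertex x-coordinate: x = -b/(2a)
x = -(-19) / (2 * 3)
x = 19/6
Substitute back to find the minimum value:
f(19/6) = 3 * (19/6)^2 - 19 * (19/6) + 0
= 361/12 - 361/6 + 0
= -361/12 ≈ -30.08

-30.08


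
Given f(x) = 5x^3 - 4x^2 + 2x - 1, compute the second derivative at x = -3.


First derivative:
f'(x) = 15x^2 - 8x + 2
Second derivative:
f''(x) = 30x - 8
Substitute x = -3:
f''(-3) = 30 * (-3) - 8
= -90 - 8
= -98

-98


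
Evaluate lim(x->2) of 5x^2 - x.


Since polynomials are continuous, we use direct substitution.
lim(x->2) of 5x^2 - x
= 5 * 2^2 - 1 * 2 + 0
= 20 - 2 + 0
= 18

18


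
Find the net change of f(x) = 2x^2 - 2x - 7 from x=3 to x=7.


Net change = f(b) - f(a)
f(x) = 2x^2 - 2x - 7
Compute f(7):
f(7) = 2 * 7^2 - 2 * 7 - 7
= 98 - 14 - 7
= 77
Compute f(3):
f(3) = 2 * 3^2 - 2 * 3 - 7
= 18 - 6 - 7
= 5
Net change = 77 - 5 = 72

72


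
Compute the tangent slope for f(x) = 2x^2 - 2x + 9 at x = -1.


The slope of the tangent line equals f'(x) at the point.
f(x) = 2x^2 - 2x + 9
f'(x) = 4x - 2
At x = -1:
f'(-1) = 4 * (-1) - 2
= -4 - 2
= -6

-6


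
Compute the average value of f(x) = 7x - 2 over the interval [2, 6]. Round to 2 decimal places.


Average value = 1/(b-a) * integral from a to b of f(x) dx
First compute the integral of 7x - 2:
F(x) = (7/2)x^2 - 2x
F(6) = 7/2 * 36 - 2 * 6 = 114
F(2) = 7/2 * 4 - 2 * 2 = 10
Integral = 114 - 10 = 104
Average = 104 / (6 - 2) = 104 / 4
= 26 = 26.00

26.00


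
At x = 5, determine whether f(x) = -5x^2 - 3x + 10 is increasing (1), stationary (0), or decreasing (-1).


Compute f'(x) to determine behavior:
f'(x) = -10x - 3
f'(5) = -10 * 5 - 3
= -50 - 3
= -53
Since f'(5) < 0, the function is decreasing (-1)

-1


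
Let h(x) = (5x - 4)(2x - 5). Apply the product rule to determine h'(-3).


Let u(x) = 5x - 4 and v(x) = 2x - 5
u'(x) = 5
v'(x) = 2
Product rule: h'(x) = u'(x)*v(x) + u(x)*v'(x)
= 5 * (2x - 5) + (5x - 4) * 2
At x = -3:
u(-3) = 5 * (-3) - 4 = -19
v(-3) = 2 * (-3) - 5 = -11
h'(-3) = 5 * (-11) + (-19) * 2
= -55 - 38
= -93

-93


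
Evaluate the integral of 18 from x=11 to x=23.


The integral of a constant k over [a, b] equals k * (b - a).
integral from 11 to 23 of 18 dx
= 18 * (23 - 11)
= 18 * 12
= 216

216


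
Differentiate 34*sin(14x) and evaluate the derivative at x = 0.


Apply the chain rule to differentiate 34*sin(14x):
d/dx [34*sin(14x)]
= 34 * cos(14x) * d/dx(14x)
= 34 * 14 * cos(14x)
= 476 * cos(14x)
Evaluate at x = 0:
= 476 * cos(0)
= 476 * 1
= 476

476


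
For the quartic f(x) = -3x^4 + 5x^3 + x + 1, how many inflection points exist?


Inflection points occur where f''(x) = 0 and concavity changes.
f(x) = -3x^4 + 5x^3 + x + 1
f'(x) = -12x^3 + 15x^2 + 1
f''(x) = -36x^2 + 30x
This is a quadratic in x. Use the discriminant to count real roots.
Discriminant = (30)^2 - 4 * (-36) * 0
= 900 - 0
= 900
Since discriminant > 0, f''(x) = 0 has 2 distinct real solutions.
A quadratic with two distinct real roots changes sign at each root, so concavity changes at both.
Number of inflection points: 2

2


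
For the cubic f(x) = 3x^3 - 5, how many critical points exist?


Find where f'(x) = 0:
f(x) = 3x^3 - 5
f'(x) = 9x^2
This is a quadratic in x. Use the discriminant to count real roots.
Discriminant = (0)^2 - 4 * 9 * 0
= 0 - 0
= 0
Since discriminant = 0, f'(x) = 0 has exactly 1 real solution.
Number of critical points: 1

1


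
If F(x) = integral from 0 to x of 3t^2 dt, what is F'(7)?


By the Fundamental Theorem of Calculus (Part 1):
If F(x) = integral from 0 to x of f(t) dt, then F'(x) = f(x)
Here f(t) = 3t^2
So F'(x) = 3x^2
Evaluate at x = 7:
F'(7) = 3 * 7^2
= 3 * 49
= 147

147


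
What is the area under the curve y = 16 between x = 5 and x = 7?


The area under a constant function y = 16 is a rectangle.
Width = 7 - 5 = 2
Height = 16
Area = width * height
= 2 * 16
= 32

32


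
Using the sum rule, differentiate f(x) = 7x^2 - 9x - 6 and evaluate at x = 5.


Differentiate term by term using power and sum rules:
f(x) = 7x^2 - 9x - 6
f'(x) = 14x - 9
Substitute x = 5:
f'(5) = 14 * 5 - 9
= 70 - 9
= 61

61


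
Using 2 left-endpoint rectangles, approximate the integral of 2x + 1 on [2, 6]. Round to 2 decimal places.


Left Riemann sum uses left endpoints of each subinterval.
Interval: [2, 6], n = 2
dx = (6 - 2) / 2 = 2
Left endpoints: [2, 4]
f values: [5, 9]
Sum = dx * (sum of f values)
= 2 * 14
= 28 = 28.00

28.00


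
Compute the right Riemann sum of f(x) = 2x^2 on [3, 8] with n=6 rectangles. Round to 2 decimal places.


Right Riemann sum uses right endpoints of each subinterval.
Interval: [3, 8], n = 6
dx = (8 - 3) / 6 = 5/6
Right endpoints: [23/6, 14/3, 11/2, 19/3, 43/6, 8]
f values: [529/18, 392/9, 121/2, 722/9, 1849/18, 128]
Sum = dx * (sum of f values)
= 5/6 * 7999/18
= 39995/108 ≈ 370.32

370.32


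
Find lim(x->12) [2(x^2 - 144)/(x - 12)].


Direct substitution gives 0/0, so we factor the numerator.
Factor: 2(x^2 - 144) = 2 * (x - 12)(x + 12)
Cancel the common factor (x - 12):
2(x^2 - 144)/(x - 12) = 2 * (x + 12)
Now substitute x = 12:
= 2 * (12 + 12) = 48

48


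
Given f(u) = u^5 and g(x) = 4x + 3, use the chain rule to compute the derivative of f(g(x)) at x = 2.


Using the chain rule: (f(g(x)))' = f'(g(x)) * g'(x)
First, find g(2):
g(2) = 4 * 2 + 3 = 11
Next, f'(u) = 5u^4
And g'(x) = 4
So f'(g(2)) * g'(2)
= 5 * 11^4 * 4
= 5 * 14641 * 4
= 292820

292820


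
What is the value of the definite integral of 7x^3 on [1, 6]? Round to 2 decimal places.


Find the antiderivative of 7x^3:
F(x) = 7/4 * x^4
Apply the Fundamental Theorem of Calculus:
F(6) - F(1)
= 7/4 * 6^4 - 7/4 * 1^4
= 7/4 * (1296 - 1)
= 7/4 * 1295
= 9065/4 = 2266.25

2266.25


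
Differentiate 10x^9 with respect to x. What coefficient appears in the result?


We apply the power rule: d/dx [ax^n] = a*n * x^(n-1)
d/dx [10x^9]
= 10 * 9 * x^(9-1)
= 90x^8
The coefficient is 90

90


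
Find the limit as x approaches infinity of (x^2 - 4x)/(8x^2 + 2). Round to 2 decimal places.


For limits at infinity with equal-degree polynomials,
we compare leading coefficients.
Numerator leading term: x^2
Denominator leading term: 8x^2
Divide both by x^2:
lim = (1 - 4/x) / (8 + 2/x^2)
As x -> infinity, the 1/x and 1/x^2 terms vanish:
= 1/8 ≈ 0.13

0.13


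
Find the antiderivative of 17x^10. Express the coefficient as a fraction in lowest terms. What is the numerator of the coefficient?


Apply the power rule for integration:
integral of ax^n dx = a/(n+1) * x^(n+1) + C
integral of 17x^10 dx
= 17/11 * x^11 + C
The coefficient in lowest terms is 17/11, and its numerator is 17

17


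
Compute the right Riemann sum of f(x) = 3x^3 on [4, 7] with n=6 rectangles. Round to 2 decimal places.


Right Riemann sum uses right endpoints of each subinterval.
Interval: [4, 7], n = 6
dx = (7 - 4) / 6 = 1/2
Right endpoints: [9/2, 5, 11/2, 6, 13/2, 7]
f values: [2187/8, 375, 3993/8, 648, 6591/8, 1029]
Sum = dx * (sum of f values)
= 1/2 * 29187/8
= 29187/16 ≈ 1824.19

1824.19


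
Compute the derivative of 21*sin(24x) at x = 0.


Apply the chain rule to differentiate 21*sin(24x):
d/dx [21*sin(24x)]
= 21 * cos(24x) * d/dx(24x)
= 21 * 24 * cos(24x)
= 504 * cos(24x)
Evaluate at x = 0:
= 504 * cos(0)
= 504 * 1
= 504

504


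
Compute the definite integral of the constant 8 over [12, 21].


The integral of a constant k over [a, b] equals k * (b - a).
integral from 12 to 21 of 8 dx
= 8 * (21 - 12)
= 8 * 9
= 72

72


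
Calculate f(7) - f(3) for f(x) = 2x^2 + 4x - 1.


Net change = f(b) - f(a)
f(x) = 2x^2 + 4x - 1
Compute f(7):
f(7) = 2 * 7^2 + 4 * 7 - 1
= 98 + 28 - 1
= 125
Compute f(3):
f(3) = 2 * 3^2 + 4 * 3 - 1
= 18 + 12 - 1
= 29
Net change = 125 - 29 = 96

96


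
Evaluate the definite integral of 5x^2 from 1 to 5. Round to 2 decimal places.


Find the antiderivative of 5x^2:
F(x) = 5/3 * x^3
Apply the Fundamental Theorem of Calculus:
F(5) - F(1)
= 5/3 * 5^3 - 5/3 * 1^3
= 5/3 * (125 - 1)
= 5/3 * 124
= 620/3 ≈ 206.67

206.67


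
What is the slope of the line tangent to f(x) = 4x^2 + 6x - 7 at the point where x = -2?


The slope of the tangent line equals f'(x) at the point.
f(x) = 4x^2 + 6x - 7
f'(x) = 8x + 6
At x = -2:
f'(-2) = 8 * (-2) + 6
= -16 + 6
= -10

-10


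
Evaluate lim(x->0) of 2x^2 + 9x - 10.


Since polynomials are continuous, we use direct substitution.
lim(x->0) of 2x^2 + 9x - 10
= 2 * 0^2 + 9 * 0 - 10
= 0 + 0 - 10
= -10

-10


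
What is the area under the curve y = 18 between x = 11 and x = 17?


The area under a constant function y = 18 is a rectangle.
Width = 17 - 11 = 6
Height = 18
Area = width * height
= 6 * 18
= 108

108


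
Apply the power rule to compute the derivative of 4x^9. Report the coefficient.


We apply the power rule: d/dx [ax^n] = a*n * x^(n-1)
d/dx [4x^9]
= 4 * 9 * x^(9-1)
= 36x^8
The coefficient is 36

36


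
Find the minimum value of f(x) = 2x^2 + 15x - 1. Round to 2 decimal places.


For a quadratic f(x) = ax^2 + bx + c with a > 0, the minimum is at the vertex.
Vertex x-coordinate: x = -b/(2a)
x = -(15) / (2 * 2)
x = -15/4
Substitute back to find the minimum value:
f(-15/4) = 2 * (-15/4)^2 + 15 * (-15/4) - 1
= 225/8 - 225/4 - 1
= -233/8 ≈ -29.13

-29.13


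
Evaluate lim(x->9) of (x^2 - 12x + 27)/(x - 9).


Direct substitution gives 0/0, so we factor the numerator.
Factor: (x^2 - 12x + 27) = (x - 9)(x - 3)
Cancel the common factor (x - 9):
(x^2 - 12x + 27)/(x - 9) = (x - 3)
Now substitute x = 9:
= (9) - (3) = 6

6


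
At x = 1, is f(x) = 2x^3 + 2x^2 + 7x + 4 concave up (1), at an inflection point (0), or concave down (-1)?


Concavity is determined by the sign of f''(x).
f(x) = 2x^3 + 2x^2 + 7x + 4
f'(x) = 6x^2 + 4x + 7
f''(x) = 12x + 4
f''(1) = 12 * 1 + 4
= 12 + 4
= 16
Since f''(1) > 0, the function is concave up (1)

1


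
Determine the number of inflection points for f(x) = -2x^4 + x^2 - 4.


Inflection points occur where f''(x) = 0 and concavity changes.
f(x) = -2x^4 + x^2 - 4
f'(x) = -8x^3 + 2x
f''(x) = -24x^2 + 2
This is a quadratic in x. Use the discriminant to count real roots.
Discriminant = (0)^2 - 4 * (-24) * 2
= 0 - (-192)
= 192
Since discriminant > 0, f''(x) = 0 has 2 distinct real solutions.
A quadratic with two distinct real roots changes sign at each root, so concavity changes at both.
Number of inflection points: 2

2


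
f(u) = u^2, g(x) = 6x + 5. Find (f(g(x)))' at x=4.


Using the chain rule: (f(g(x)))' = f'(g(x)) * g'(x)
First, find g(4):
g(4) = 6 * 4 + 5 = 29
Next, f'(u) = 2u
And g'(x) = 6
So f'(g(4)) * g'(4)
= 2 * 29 * 6
= 348

348


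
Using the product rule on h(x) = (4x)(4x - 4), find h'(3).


Let u(x) = 4x and v(x) = 4x - 4
u'(x) = 4
v'(x) = 4
Product rule: h'(x) = u'(x)*v(x) + u(x)*v'(x)
= 4 * (4x - 4) + (4x) * 4
At x = 3:
u(3) = 4 * 3 + 0 = 12
v(3) = 4 * 3 - 4 = 8
h'(3) = 4 * 8 + 12 * 4
= 32 + 48
= 80

80


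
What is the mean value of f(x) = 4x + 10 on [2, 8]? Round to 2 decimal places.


Average value = 1/(b-a) * integral from a to b of f(x) dx
First compute the integral of 4x + 10:
F(x) = 2x^2 + 10x
F(8) = 2 * 64 + 10 * 8 = 208
F(2) = 2 * 4 + 10 * 2 = 28
Integral = 208 - 28 = 180
Average = 180 / (8 - 2) = 180 / 6
= 30 = 30.00

30.00


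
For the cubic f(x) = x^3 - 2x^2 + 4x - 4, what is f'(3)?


Differentiate f(x) = x^3 - 2x^2 + 4x - 4 term by term:
f'(x) = 3x^2 - 4x + 4
Substitute x = 3:
f'(3) = 3 * 3^2 - 4 * 3 + 4
= 27 - 12 + 4
= 19

19


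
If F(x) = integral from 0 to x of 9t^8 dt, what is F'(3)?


By the Fundamental Theorem of Calculus (Part 1):
If F(x) = integral from 0 to x of f(t) dt, then F'(x) = f(x)
Here f(t) = 9t^8
So F'(x) = 9x^8
Evaluate at x = 3:
F'(3) = 9 * 3^8
= 9 * 6561
= 59049

59049


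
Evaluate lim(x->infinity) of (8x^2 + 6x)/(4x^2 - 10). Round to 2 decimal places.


For limits at infinity with equal-degree polynomials,
we compare leading coefficients.
Numerator leading term: 8x^2
Denominator leading term: 4x^2
Divide both by x^2:
lim = (8 + 6/x) / (4 - 10/x^2)
As x -> infinity, the 1/x and 1/x^2 terms vanish:
= 8/4 = 2 = 2.00

2.00


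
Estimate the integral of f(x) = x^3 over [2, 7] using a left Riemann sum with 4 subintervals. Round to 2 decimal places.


Left Riemann sum uses left endpoints of each subinterval.
Interval: [2, 7], n = 4
dx = (7 - 2) / 4 = 5/4
Left endpoints: [2, 13/4, 9/2, 23/4]
f values: [8, 2197/64, 729/8, 12167/64]
Sum = dx * (sum of f values)
= 5/4 * 5177/16
= 25885/64 ≈ 404.45

404.45


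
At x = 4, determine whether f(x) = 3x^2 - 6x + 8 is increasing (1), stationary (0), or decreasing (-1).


Compute f'(x) to determine behavior:
f'(x) = 6x - 6
f'(4) = 6 * 4 - 6
= 24 - 6
= 18
Since f'(4) > 0, the function is increasing (1)

1


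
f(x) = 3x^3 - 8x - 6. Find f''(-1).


First derivative:
f'(x) = 9x^2 - 8
Second derivative:
f''(x) = 18x
Substitute x = -1:
f''(-1) = 18 * (-1) + 0
= -18 + 0
= -18

-18


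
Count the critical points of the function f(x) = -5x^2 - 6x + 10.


Find where f'(x) = 0:
f'(x) = -10x - 6
Set f'(x) = 0:
-10x - 6 = 0
x = 6 / (-10) = -3/5
This is a linear equation in x, so there is exactly one solution.
Number of critical points: 1

1


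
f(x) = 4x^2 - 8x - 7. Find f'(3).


Differentiate term by term using power and sum rules:
f(x) = 4x^2 - 8x - 7
f'(x) = 8x - 8
Substitute x = 3:
f'(3) = 8 * 3 - 8
= 24 - 8
= 16

16


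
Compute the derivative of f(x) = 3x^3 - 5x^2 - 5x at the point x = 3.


Differentiate f(x) = 3x^3 - 5x^2 - 5x term by term:
f'(x) = 9x^2 - 10x - 5
Substitute x = 3:
f'(3) = 9 * 3^2 - 10 * 3 - 5
= 81 - 30 - 5
= 46

46


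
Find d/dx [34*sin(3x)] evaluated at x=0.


Apply the chain rule to differentiate 34*sin(3x):
d/dx [34*sin(3x)]
= 34 * cos(3x) * d/dx(3x)
= 34 * 3 * cos(3x)
= 102 * cos(3x)
Evaluate at x = 0:
= 102 * cos(0)
= 102 * 1
= 102

102


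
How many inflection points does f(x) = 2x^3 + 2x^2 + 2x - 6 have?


Inflection points occur where f''(x) = 0 and concavity changes.
f(x) = 2x^3 + 2x^2 + 2x - 6
f'(x) = 6x^2 + 4x + 2
f''(x) = 12x + 4
Set f''(x) = 0:
12x + 4 = 0
x = -4 / 12 = -1/3
Since f''(x) is linear (degree 1), it changes sign at this point.
Therefore there is exactly 1 inflection point.

1


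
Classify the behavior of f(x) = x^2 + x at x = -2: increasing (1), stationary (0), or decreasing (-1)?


Compute f'(x) to determine behavior:
f'(x) = 2x + 1
f'(-2) = 2 * (-2) + 1
= -4 + 1
= -3
Since f'(-2) < 0, the function is decreasing (-1)

-1


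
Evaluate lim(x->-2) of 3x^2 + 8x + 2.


Since polynomials are continuous, we use direct substitution.
lim(x->-2) of 3x^2 + 8x + 2
= 3 * (-2)^2 + 8 * (-2) + 2
= 12 - 16 + 2
= -2

-2


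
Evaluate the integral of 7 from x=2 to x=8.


The integral of a constant k over [a, b] equals k * (b - a).
integral from 2 to 8 of 7 dx
= 7 * (8 - 2)
= 7 * 6
= 42

42


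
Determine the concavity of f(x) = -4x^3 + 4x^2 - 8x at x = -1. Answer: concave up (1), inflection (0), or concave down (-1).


Concavity is determined by the sign of f''(x).
f(x) = -4x^3 + 4x^2 - 8x
f'(x) = -12x^2 + 8x - 8
f''(x) = -24x + 8
f''(-1) = -24 * (-1) + 8
= 24 + 8
= 32
Since f''(-1) > 0, the function is concave up (1)

1


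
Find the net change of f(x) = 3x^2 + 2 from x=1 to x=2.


Net change = f(b) - f(a)
f(x) = 3x^2 + 2
Compute f(2):
f(2) = 3 * 2^2 + 0 * 2 + 2
= 12 + 0 + 2
= 14
Compute f(1):
f(1) = 3 * 1^2 + 0 * 1 + 2
= 3 + 0 + 2
= 5
Net change = 14 - 5 = 9

9


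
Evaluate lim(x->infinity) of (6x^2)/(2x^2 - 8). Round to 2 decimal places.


For limits at infinity with equal-degree polynomials,
we compare leading coefficients.
Numerator leading term: 6x^2
Denominator leading term: 2x^2
Divide both by x^2:
lim = (6) / (2 - 8/x^2)
As x -> infinity, the 1/x and 1/x^2 terms vanish:
= 6/2 = 3 = 3.00

3.00


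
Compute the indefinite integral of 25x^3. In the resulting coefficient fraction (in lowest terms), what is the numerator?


Apply the power rule for integration:
integral of ax^n dx = a/(n+1) * x^(n+1) + C
integral of 25x^3 dx
= 25/4 * x^4 + C
The coefficient in lowest terms is 25/4, and its numerator is 25

25


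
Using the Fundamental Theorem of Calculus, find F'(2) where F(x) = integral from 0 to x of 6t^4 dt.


By the Fundamental Theorem of Calculus (Part 1):
If F(x) = integral from 0 to x of f(t) dt, then F'(x) = f(x)
Here f(t) = 6t^4
So F'(x) = 6x^4
Evaluate at x = 2:
F'(2) = 6 * 2^4
= 6 * 16
= 96

96


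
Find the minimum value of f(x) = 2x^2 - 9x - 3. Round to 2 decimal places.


For a quadratic f(x) = ax^2 + bx + c with a > 0, the minimum is at the vertex.
Vertex x-coordinate: x = -b/(2a)
x = -(-9) / (2 * 2)
x = 9/4
Substitute back to find the minimum value:
f(9/4) = 2 * (9/4)^2 - 9 * (9/4) - 3
= 81/8 - 81/4 - 3
= -105/8 ≈ -13.13

-13.13


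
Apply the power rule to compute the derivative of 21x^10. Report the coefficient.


We apply the power rule: d/dx [ax^n] = a*n * x^(n-1)
d/dx [21x^10]
= 21 * 10 * x^(10-1)
= 210x^9
The coefficient is 210

210


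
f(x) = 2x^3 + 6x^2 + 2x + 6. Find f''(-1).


First derivative:
f'(x) = 6x^2 + 12x + 2
Second derivative:
f''(x) = 12x + 12
Substitute x = -1:
f''(-1) = 12 * (-1) + 12
= -12 + 12
= 0

0


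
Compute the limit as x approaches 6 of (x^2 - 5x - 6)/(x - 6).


Direct substitution gives 0/0, so we factor the numerator.
Factor: (x^2 - 5x - 6) = (x - 6)(x + 1)
Cancel the common factor (x - 6):
(x^2 - 5x - 6)/(x - 6) = (x + 1)
Now substitute x = 6:
= (6) - (-1) = 7

7


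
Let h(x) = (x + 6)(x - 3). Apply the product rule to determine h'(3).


Let u(x) = x + 6 and v(x) = x - 3
u'(x) = 1
v'(x) = 1
Product rule: h'(x) = u'(x)*v(x) + u(x)*v'(x)
= 1 * (x - 3) + (x + 6) * 1
At x = 3:
u(3) = 1 * 3 + 6 = 9
v(3) = 1 * 3 - 3 = 0
h'(3) = 1 * 0 + 9 * 1
= 0 + 9
= 9

9


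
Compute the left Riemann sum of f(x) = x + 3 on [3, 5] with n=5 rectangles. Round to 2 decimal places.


Left Riemann sum uses left endpoints of each subinterval.
Interval: [3, 5], n = 5
dx = (5 - 3) / 5 = 2/5
Left endpoints: [3, 17/5, 19/5, 21/5, 23/5]
f values: [6, 32/5, 34/5, 36/5, 38/5]
Sum = dx * (sum of f values)
= 2/5 * 34
= 68/5 = 13.60

13.60


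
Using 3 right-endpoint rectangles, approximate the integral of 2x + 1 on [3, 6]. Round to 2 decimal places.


Right Riemann sum uses right endpoints of each subinterval.
Interval: [3, 6], n = 3
dx = (6 - 3) / 3 = 1
Right endpoints: [4, 5, 6]
f values: [9, 11, 13]
Sum = dx * (sum of f values)
= 1 * 33
= 33 = 33.00

33.00


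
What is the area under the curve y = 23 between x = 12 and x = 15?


The area under a constant function y = 23 is a rectangle.
Width = 15 - 12 = 3
Height = 23
Area = width * height
= 3 * 23
= 69

69


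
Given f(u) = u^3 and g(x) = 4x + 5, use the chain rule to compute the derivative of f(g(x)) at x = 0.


Using the chain rule: (f(g(x)))' = f'(g(x)) * g'(x)
First, find g(0):
g(0) = 4 * 0 + 5 = 5
Next, f'(u) = 3u^2
And g'(x) = 4
So f'(g(0)) * g'(0)
= 3 * 5^2 * 4
= 3 * 25 * 4
= 300

300


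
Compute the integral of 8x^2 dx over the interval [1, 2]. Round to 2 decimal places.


Find the antiderivative of 8x^2:
F(x) = 8/3 * x^3
Apply the Fundamental Theorem of Calculus:
F(2) - F(1)
= 8/3 * 2^3 - 8/3 * 1^3
= 8/3 * (8 - 1)
= 8/3 * 7
= 56/3 ≈ 18.67

18.67


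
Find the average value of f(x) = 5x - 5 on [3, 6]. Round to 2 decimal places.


Average value = 1/(b-a) * integral from a to b of f(x) dx
First compute the integral of 5x - 5:
F(x) = (5/2)x^2 - 5x
F(6) = 5/2 * 36 - 5 * 6 = 60
F(3) = 5/2 * 9 - 5 * 3 = 15/2
Integral = 60 - 15/2 = 105/2
Average = (105/2) / (6 - 3) = (105/2) / 3
= 35/2 = 17.50

17.50


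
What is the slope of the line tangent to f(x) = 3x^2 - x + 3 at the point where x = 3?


The slope of the tangent line equals f'(x) at the point.
f(x) = 3x^2 - x + 3
f'(x) = 6x - 1
At x = 3:
f'(3) = 6 * 3 - 1
= 18 - 1
= 17

17


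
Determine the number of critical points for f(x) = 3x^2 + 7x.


Find where f'(x) = 0:
f'(x) = 6x + 7
Set f'(x) = 0:
6x + 7 = 0
x = -7 / 6 = -7/6
This is a linear equation in x, so there is exactly one solution.
Number of critical points: 1

1


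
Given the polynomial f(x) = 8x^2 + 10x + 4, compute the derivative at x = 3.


Differentiate term by term using power and sum rules:
f(x) = 8x^2 + 10x + 4
f'(x) = 16x + 10
Substitute x = 3:
f'(3) = 16 * 3 + 10
= 48 + 10
= 58

58


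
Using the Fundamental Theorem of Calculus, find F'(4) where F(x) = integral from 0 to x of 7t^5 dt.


By the Fundamental Theorem of Calculus (Part 1):
If F(x) = integral from 0 to x of f(t) dt, then F'(x) = f(x)
Here f(t) = 7t^5
So F'(x) = 7x^5
Evaluate at x = 4:
F'(4) = 7 * 4^5
= 7 * 1024
= 7168

7168


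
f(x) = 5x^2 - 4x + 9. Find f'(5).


Differentiate term by term using power and sum rules:
f(x) = 5x^2 - 4x + 9
f'(x) = 10x - 4
Substitute x = 5:
f'(5) = 10 * 5 - 4
= 50 - 4
= 46

46


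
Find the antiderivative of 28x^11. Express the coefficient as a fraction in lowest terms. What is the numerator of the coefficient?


Apply the power rule for integration:
integral of ax^n dx = a/(n+1) * x^(n+1) + C
integral of 28x^11 dx
= 28/12 * x^12 + C
= 7/3 * x^12 + C
The coefficient in lowest terms is 7/3, and its numerator is 7

7
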